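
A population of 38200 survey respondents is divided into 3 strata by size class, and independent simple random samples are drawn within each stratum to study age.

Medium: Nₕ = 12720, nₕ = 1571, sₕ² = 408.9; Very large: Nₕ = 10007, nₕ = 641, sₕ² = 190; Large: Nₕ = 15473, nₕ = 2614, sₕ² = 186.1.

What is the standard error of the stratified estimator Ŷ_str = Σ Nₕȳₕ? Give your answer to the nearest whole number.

8880

Var(Ŷ_str) = Σₕ Nₕ²(1 − fₕ)sₕ²/nₕ.
Medium: 12720²·(1 − 1571/12720)·408.9/1571 = 3.6911692 × 10^7.
Very large: 10007²·(1 − 641/10007)·190/641 = 2.7781368 × 10^7.
Large: 15473²·(1 − 2614/15473)·186.1/2614 = 1.4165194 × 10^7.
Sum = 7.8858254 × 10^7.
SE = √(7.8858254 × 10^7) = 8880.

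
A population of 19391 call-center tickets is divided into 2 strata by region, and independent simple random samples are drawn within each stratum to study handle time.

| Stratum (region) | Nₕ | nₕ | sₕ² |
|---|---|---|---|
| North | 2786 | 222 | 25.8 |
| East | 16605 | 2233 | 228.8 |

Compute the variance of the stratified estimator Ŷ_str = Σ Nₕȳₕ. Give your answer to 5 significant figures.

2.5283 × 10^7

Var(Ŷ_str) = Σₕ Nₕ²(1 − fₕ)sₕ²/nₕ.
North: 2786²·(1 − 222/2786)·25.8/222 = 830167.76.
East: 16605²·(1 − 2233/16605)·228.8/2233 = 2.4452507 × 10^7.
Sum = 2.5282675 × 10^7.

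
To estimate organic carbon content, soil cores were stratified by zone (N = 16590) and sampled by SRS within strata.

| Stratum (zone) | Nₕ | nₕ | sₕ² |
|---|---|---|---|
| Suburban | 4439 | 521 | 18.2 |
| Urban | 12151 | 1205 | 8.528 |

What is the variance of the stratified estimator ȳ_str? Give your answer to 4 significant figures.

0.005628

Var(ȳ_str) = Σₕ Wₕ²(1 − fₕ)sₕ²/nₕ with Wₕ = Nₕ/N, N = 16590.
Suburban: Wₕ = 0.26757083; term = 0.26757083²·(1 − 0.11736878)·18.2/521 = 0.0022074479.
Urban: Wₕ = 0.73242917; term = 0.73242917²·(1 − 0.09916879)·8.528/1205 = 0.0034200688.
Sum = 0.0056275167.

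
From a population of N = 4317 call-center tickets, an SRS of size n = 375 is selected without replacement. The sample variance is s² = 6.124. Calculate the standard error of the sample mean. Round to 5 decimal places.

0.12212

Under SRS without replacement, Var(ȳ) = (1 − f)·s²/n with f = n/N = 375/4317 = 0.08686588.
Var(ȳ) = (1 − 0.08686588)·6.124/375 = 0.91313412·0.016330667 = 0.014912089.
SE(ȳ) = √(0.014912089) = 0.12212.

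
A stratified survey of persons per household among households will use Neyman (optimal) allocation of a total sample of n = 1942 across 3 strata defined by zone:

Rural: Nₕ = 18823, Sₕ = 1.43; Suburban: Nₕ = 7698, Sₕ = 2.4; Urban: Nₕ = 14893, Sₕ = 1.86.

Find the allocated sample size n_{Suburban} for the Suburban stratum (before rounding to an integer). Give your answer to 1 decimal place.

490.9

Neyman allocation: nₕ = n·NₕSₕ / Σⱼ NⱼSⱼ.
Σ NⱼSⱼ = 18823·1.43 + 7698·2.4 + 14893·1.86 = 73093.07.
n_{Suburban} = 1942·7698·2.4 / 73093.07 = 490.9.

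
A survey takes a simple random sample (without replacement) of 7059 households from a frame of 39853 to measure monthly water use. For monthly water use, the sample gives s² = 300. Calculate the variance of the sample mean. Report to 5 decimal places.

Under SRS without replacement, Var(ȳ) = (1 − f)·s²/n with f = n/N = 7059/39853 = 0.17712594.
Var(ȳ) = (1 − 0.17712594)·300/7059 = 0.82287406·0.042498938 = 0.034971273.

0.03497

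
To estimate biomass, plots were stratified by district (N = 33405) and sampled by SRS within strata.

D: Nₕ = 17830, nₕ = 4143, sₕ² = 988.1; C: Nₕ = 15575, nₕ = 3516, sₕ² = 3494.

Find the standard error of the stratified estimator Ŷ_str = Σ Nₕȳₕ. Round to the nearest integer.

15648

Var(Ŷ_str) = Σₕ Nₕ²(1 − fₕ)sₕ²/nₕ.
D: 17830²·(1 − 4143/17830)·988.1/4143 = 5.8203028 × 10^7.
C: 15575²·(1 − 3516/15575)·3494/3516 = 1.8664372 × 10^8.
Sum = 2.4484675 × 10^8.
SE = √(2.4484675 × 10^8) = 15648.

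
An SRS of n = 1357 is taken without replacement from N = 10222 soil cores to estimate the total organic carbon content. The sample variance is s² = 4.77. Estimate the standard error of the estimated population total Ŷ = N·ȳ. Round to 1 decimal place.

Var(Ŷ) = N²·Var(ȳ) = N²·(1 − n/N)·s²/n.
f = 1357/10222 = 0.13275289; Var(ȳ) = 0.86724711·4.77/1357 = 0.0030484663.
Var(Ŷ) = 10222² · 0.0030484663 = 318532.06.
SE(Ŷ) = √(318532.06) = 564.4.

564.4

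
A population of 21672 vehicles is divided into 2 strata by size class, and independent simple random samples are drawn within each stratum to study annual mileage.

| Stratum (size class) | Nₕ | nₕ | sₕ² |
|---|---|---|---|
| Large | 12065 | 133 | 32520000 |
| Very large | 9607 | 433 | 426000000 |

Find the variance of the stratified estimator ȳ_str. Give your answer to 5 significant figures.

Var(ȳ_str) = Σₕ Wₕ²(1 − fₕ)sₕ²/nₕ with Wₕ = Nₕ/N, N = 21672.
Large: Wₕ = 0.55670912; term = 0.55670912²·(1 − 0.01102362)·32520000/133 = 74944.796.
Very large: Wₕ = 0.44329088; term = 0.44329088²·(1 − 0.04507130)·426000000/433 = 184616.39.
Sum = 259561.19.

259560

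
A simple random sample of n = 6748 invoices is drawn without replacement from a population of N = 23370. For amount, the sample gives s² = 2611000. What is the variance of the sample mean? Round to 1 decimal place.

Under SRS without replacement, Var(ȳ) = (1 − f)·s²/n with f = n/N = 6748/23370 = 0.28874626.
Var(ȳ) = (1 − 0.28874626)·2611000/6748 = 0.71125374·386.92946 = 275.20503.

275.2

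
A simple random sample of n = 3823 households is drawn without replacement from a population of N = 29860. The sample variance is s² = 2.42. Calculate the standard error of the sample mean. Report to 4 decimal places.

Under SRS without replacement, Var(ȳ) = (1 − f)·s²/n with f = n/N = 3823/29860 = 0.12803081.
Var(ȳ) = (1 − 0.12803081)·2.42/3823 = 0.87196919·6.3301072 × 10^-4 = 5.5196585 × 10^-4.
SE(ȳ) = √(5.5196585 × 10^-4) = 0.0235.

0.0235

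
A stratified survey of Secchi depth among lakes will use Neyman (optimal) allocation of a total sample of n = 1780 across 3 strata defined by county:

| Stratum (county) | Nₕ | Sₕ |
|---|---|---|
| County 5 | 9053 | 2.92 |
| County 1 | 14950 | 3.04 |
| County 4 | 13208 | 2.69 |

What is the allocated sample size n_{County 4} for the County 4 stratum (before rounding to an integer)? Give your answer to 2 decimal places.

Neyman allocation: nₕ = n·NₕSₕ / Σⱼ NⱼSⱼ.
Σ NⱼSⱼ = 9053·2.92 + 14950·3.04 + 13208·2.69 = 107412.28.
n_{County 4} = 1780·13208·2.69 / 107412.28 = 588.78.

588.78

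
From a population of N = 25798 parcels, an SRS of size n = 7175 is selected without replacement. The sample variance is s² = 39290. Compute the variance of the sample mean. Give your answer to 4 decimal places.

Under SRS without replacement, Var(ȳ) = (1 − f)·s²/n with f = n/N = 7175/25798 = 0.27812234.
Var(ȳ) = (1 − 0.27812234)·39290/7175 = 0.72187766·5.4759582 = 3.9529719.

3.9530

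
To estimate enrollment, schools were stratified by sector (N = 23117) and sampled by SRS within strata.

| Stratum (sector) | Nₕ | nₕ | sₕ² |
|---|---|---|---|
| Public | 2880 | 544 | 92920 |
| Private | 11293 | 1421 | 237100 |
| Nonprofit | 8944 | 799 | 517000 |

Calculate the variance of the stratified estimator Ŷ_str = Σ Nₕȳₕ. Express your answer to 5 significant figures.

Var(Ŷ_str) = Σₕ Nₕ²(1 − fₕ)sₕ²/nₕ.
Public: 2880²·(1 − 544/2880)·92920/544 = 1.1491471 × 10^9.
Private: 11293²·(1 − 1421/11293)·237100/1421 = 1.8601671 × 10^10.
Nonprofit: 8944²·(1 − 799/8944)·517000/799 = 4.7137511 × 10^10.
Sum = 6.6888329 × 10^10.

6.6888 × 10^10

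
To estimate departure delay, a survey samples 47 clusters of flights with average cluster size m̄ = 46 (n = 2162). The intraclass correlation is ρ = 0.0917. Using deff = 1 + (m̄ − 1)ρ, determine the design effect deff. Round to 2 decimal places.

5.13

deff = 1 + (46 − 1)·0.0917 = 1 + 4.1265 = 5.1265.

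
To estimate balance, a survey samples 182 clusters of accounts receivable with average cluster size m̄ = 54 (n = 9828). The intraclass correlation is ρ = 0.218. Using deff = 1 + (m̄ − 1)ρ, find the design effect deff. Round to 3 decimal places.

12.554

deff = 1 + (54 − 1)·0.218 = 1 + 11.554 = 12.554.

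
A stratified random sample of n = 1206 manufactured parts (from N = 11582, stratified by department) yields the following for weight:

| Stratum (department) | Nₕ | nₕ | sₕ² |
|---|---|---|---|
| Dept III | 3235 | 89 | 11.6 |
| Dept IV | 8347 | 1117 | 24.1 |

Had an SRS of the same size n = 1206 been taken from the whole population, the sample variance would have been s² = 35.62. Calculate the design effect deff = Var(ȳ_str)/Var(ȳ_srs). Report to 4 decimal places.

Var(ȳ_str) = Σ Wₕ²(1−fₕ)sₕ²/nₕ with Wₕ = Nₕ/11582:
  Dept III: (3235/11582)²·(1−89/3235)·11.6/89 = 0.0098885785
  Dept IV: (8347/11582)²·(1−1117/8347)·24.1/1117 = 0.0097065626
  → Var(ȳ_str) = 0.019595141.
Var(ȳ_srs) = (1 − 1206/11582)·35.62/1206 = 0.026460193.
deff = 0.019595141 / 0.026460193 = 0.7406.

0.7406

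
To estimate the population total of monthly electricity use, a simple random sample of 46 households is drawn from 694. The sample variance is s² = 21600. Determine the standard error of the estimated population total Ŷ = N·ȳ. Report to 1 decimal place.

Var(Ŷ) = N²·Var(ȳ) = N²·(1 − n/N)·s²/n.
f = 46/694 = 0.06628242; Var(ȳ) = 0.93371758·21600/46 = 438.4413.
Var(Ŷ) = 694² · 438.4413 = 2.1116911 × 10^8.
SE(Ŷ) = √(2.1116911 × 10^8) = 14531.7.

14531.7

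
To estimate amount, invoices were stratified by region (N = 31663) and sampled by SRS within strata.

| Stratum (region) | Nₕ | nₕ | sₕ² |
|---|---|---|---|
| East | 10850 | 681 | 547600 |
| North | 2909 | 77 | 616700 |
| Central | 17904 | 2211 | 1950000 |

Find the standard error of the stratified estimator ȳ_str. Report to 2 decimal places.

20.04

Var(ȳ_str) = Σₕ Wₕ²(1 − fₕ)sₕ²/nₕ with Wₕ = Nₕ/N, N = 31663.
East: Wₕ = 0.34267126; term = 0.34267126²·(1 − 0.06276498)·547600/681 = 88.495297.
North: Wₕ = 0.09187380; term = 0.09187380²·(1 − 0.02646958)·616700/77 = 65.813664.
Central: Wₕ = 0.56545495; term = 0.56545495²·(1 − 0.12349196)·1950000/2211 = 247.17116.
Sum = 401.48012.
SE = √(401.48012) = 20.04.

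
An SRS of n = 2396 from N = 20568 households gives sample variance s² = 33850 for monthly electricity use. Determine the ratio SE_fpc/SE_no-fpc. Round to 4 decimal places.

f = n/N = 2396/20568 = 0.11649164.
SE_no-fpc = √(s²/n) = 3.758685; SE_fpc = √((1−f)s²/n) = 3.5329807.
Ratio = √(1−f) = 0.93995126.

0.9400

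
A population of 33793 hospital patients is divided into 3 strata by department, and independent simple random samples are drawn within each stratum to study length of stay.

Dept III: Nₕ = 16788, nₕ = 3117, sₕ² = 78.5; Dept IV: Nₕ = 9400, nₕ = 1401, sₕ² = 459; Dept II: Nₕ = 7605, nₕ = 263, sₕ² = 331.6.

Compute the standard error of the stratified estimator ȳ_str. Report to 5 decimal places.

0.29712

Var(ȳ_str) = Σₕ Wₕ²(1 − fₕ)sₕ²/nₕ with Wₕ = Nₕ/N, N = 33793.
Dept III: Wₕ = 0.49678928; term = 0.49678928²·(1 − 0.18566833)·78.5/3117 = 0.0050614925.
Dept IV: Wₕ = 0.27816412; term = 0.27816412²·(1 − 0.14904255)·459/1401 = 0.021571712.
Dept II: Wₕ = 0.22504661; term = 0.22504661²·(1 − 0.03458251)·331.6/263 = 0.061647983.
Sum = 0.088281188.
SE = √(0.088281188) = 0.29712.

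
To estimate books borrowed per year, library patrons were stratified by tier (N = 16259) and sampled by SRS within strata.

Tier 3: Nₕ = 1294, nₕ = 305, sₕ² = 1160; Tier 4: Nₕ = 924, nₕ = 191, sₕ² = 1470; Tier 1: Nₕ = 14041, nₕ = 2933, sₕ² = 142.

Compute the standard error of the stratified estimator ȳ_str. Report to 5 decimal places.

0.25825

Var(ȳ_str) = Σₕ Wₕ²(1 − fₕ)sₕ²/nₕ with Wₕ = Nₕ/N, N = 16259.
Tier 3: Wₕ = 0.07958669; term = 0.07958669²·(1 − 0.23570325)·1160/305 = 0.018412004.
Tier 4: Wₕ = 0.05683006; term = 0.05683006²·(1 − 0.20670996)·1470/191 = 0.019718426.
Tier 1: Wₕ = 0.86358325; term = 0.86358325²·(1 − 0.20888826)·142/2933 = 0.028564231.
Sum = 0.066694661.
SE = √(0.066694661) = 0.25825.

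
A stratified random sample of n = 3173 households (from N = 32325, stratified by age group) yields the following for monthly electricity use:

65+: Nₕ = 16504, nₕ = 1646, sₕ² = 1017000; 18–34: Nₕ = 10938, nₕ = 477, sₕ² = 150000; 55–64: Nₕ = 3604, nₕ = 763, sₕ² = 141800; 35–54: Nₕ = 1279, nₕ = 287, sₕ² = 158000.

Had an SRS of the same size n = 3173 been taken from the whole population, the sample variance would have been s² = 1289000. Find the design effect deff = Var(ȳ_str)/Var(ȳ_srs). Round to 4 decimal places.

Var(ȳ_str) = Σ Wₕ²(1−fₕ)sₕ²/nₕ with Wₕ = Nₕ/32325:
  65+: (16504/32325)²·(1−1646/16504)·1017000/1646 = 144.99854
  18–34: (10938/32325)²·(1−477/10938)·150000/477 = 34.435543
  55–64: (3604/32325)²·(1−763/3604)·141800/763 = 1.8210868
  35–54: (1279/32325)²·(1−287/1279)·158000/287 = 0.66846757
  → Var(ȳ_str) = 181.92364.
Var(ȳ_srs) = (1 − 3173/32325)·1289000/3173 = 366.36389.
deff = 181.92364 / 366.36389 = 0.4966.

0.4966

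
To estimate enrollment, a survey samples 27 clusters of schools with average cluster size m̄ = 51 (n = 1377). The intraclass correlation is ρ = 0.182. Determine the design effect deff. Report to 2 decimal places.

deff = 1 + (51 − 1)·0.182 = 1 + 9.1 = 10.1.

10.10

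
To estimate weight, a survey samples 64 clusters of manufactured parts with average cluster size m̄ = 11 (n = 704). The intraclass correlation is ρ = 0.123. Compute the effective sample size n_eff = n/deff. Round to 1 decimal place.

315.7

deff = 1 + (11 − 1)·0.123 = 1 + 1.23 = 2.23.
n_eff = 704 / 2.23 = 315.7.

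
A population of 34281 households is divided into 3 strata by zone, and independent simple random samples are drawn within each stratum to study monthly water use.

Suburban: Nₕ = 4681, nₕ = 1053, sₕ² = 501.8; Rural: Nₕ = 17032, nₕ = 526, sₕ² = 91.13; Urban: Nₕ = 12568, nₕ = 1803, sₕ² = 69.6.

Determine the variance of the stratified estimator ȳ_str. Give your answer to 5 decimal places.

0.05278

Var(ȳ_str) = Σₕ Wₕ²(1 − fₕ)sₕ²/nₕ with Wₕ = Nₕ/N, N = 34281.
Suburban: Wₕ = 0.13654794; term = 0.13654794²·(1 − 0.22495193)·501.8/1053 = 0.0068865426.
Rural: Wₕ = 0.49683498; term = 0.49683498²·(1 − 0.03088304)·91.13/526 = 0.041445382.
Urban: Wₕ = 0.36661708; term = 0.36661708²·(1 − 0.14345958)·69.6/1803 = 0.00444413.
Sum = 0.052776055.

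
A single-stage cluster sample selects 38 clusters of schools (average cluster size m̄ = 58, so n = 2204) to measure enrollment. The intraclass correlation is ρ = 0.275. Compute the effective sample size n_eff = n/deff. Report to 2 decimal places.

132.17

deff = 1 + (58 − 1)·0.275 = 1 + 15.675 = 16.675.
n_eff = 2204 / 16.675 = 132.17.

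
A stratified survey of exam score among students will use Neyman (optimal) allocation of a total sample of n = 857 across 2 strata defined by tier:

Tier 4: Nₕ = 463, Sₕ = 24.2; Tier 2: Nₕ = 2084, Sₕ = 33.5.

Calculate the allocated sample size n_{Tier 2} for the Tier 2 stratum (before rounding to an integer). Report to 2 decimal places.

Neyman allocation: nₕ = n·NₕSₕ / Σⱼ NⱼSⱼ.
Σ NⱼSⱼ = 463·24.2 + 2084·33.5 = 81018.6.
n_{Tier 2} = 857·2084·33.5 / 81018.6 = 738.48.

738.48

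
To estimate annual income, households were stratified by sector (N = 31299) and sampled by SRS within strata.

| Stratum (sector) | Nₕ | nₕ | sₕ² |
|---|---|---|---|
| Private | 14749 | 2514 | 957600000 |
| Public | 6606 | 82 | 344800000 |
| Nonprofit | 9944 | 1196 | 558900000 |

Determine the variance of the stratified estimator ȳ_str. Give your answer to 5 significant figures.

296650

Var(ȳ_str) = Σₕ Wₕ²(1 − fₕ)sₕ²/nₕ with Wₕ = Nₕ/N, N = 31299.
Private: Wₕ = 0.47122911; term = 0.47122911²·(1 − 0.17045223)·957600000/2514 = 70165.64.
Public: Wₕ = 0.21106106; term = 0.21106106²·(1 − 0.01241296)·344800000/82 = 184988.62.
Nonprofit: Wₕ = 0.31770983; term = 0.31770983²·(1 − 0.12027353)·558900000/1196 = 41496.541.
Sum = 296650.8.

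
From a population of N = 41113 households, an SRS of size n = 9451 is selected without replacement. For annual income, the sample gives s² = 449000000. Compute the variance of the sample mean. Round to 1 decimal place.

Under SRS without replacement, Var(ȳ) = (1 − f)·s²/n with f = n/N = 9451/41113 = 0.22987863.
Var(ȳ) = (1 − 0.22987863)·449000000/9451 = 0.77012137·47508.2 = 36587.08.

36587.1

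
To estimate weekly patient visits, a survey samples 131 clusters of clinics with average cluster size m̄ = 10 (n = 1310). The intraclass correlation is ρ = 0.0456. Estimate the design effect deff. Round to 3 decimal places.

1.410

deff = 1 + (10 − 1)·0.0456 = 1 + 0.4104 = 1.4104.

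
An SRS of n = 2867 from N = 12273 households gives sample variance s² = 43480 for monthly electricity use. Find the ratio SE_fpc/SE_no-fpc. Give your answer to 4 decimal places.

0.8754

f = n/N = 2867/12273 = 0.23360222.
SE_no-fpc = √(s²/n) = 3.8943136; SE_fpc = √((1−f)s²/n) = 3.4092437.
Ratio = √(1−f) = 0.87544148.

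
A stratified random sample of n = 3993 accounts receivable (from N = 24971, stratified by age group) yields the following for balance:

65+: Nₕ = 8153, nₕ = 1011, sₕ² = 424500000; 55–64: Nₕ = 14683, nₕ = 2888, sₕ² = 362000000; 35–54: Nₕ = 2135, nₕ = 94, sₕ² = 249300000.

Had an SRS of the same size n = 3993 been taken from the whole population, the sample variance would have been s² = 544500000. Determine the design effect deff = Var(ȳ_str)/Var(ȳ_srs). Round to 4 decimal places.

0.8079

Var(ȳ_str) = Σ Wₕ²(1−fₕ)sₕ²/nₕ with Wₕ = Nₕ/24971:
  65+: (8153/24971)²·(1−1011/8153)·424500000/1011 = 39209.559
  55–64: (14683/24971)²·(1−2888/14683)·362000000/2888 = 34813.866
  35–54: (2135/24971)²·(1−94/2135)·249300000/94 = 18533.756
  → Var(ȳ_str) = 92557.181.
Var(ȳ_srs) = (1 − 3993/24971)·544500000/3993 = 114558.34.
deff = 92557.181 / 114558.34 = 0.8079.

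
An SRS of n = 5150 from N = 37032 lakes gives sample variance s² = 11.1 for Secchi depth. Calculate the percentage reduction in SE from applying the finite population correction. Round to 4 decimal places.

7.2136

f = n/N = 5150/37032 = 0.13906891.
SE_no-fpc = √(s²/n) = 0.046425637; SE_fpc = √((1−f)s²/n) = 0.043076665.
Ratio = √(1−f) = 0.92786372. Reduction = 100·(1 − 0.92786372) = 7.2136%.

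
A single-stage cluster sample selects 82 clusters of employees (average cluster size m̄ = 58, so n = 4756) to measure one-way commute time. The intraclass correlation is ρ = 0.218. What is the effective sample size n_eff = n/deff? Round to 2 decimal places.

354.24

deff = 1 + (58 − 1)·0.218 = 1 + 12.426 = 13.426.
n_eff = 4756 / 13.426 = 354.24.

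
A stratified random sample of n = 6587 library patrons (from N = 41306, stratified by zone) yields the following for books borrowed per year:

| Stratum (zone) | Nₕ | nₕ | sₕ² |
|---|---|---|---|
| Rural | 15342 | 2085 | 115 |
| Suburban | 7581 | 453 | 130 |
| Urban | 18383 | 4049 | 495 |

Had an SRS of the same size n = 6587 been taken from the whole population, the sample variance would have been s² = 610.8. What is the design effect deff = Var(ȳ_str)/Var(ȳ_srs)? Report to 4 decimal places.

Var(ȳ_str) = Σ Wₕ²(1−fₕ)sₕ²/nₕ with Wₕ = Nₕ/41306:
  Rural: (15342/41306)²·(1−2085/15342)·115/2085 = 0.0065749542
  Suburban: (7581/41306)²·(1−453/7581)·130/453 = 0.0090889362
  Urban: (18383/41306)²·(1−4049/18383)·495/4049 = 0.018880562
  → Var(ȳ_str) = 0.034544452.
Var(ȳ_srs) = (1 − 6587/41306)·610.8/6587 = 0.077940903.
deff = 0.034544452 / 0.077940903 = 0.4432.

0.4432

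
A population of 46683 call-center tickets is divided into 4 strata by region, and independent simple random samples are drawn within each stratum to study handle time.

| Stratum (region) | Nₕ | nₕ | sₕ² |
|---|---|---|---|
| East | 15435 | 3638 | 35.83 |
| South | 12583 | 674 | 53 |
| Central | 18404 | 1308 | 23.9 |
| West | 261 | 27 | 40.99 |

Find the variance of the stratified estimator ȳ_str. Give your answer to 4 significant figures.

0.008910

Var(ȳ_str) = Σₕ Wₕ²(1 − fₕ)sₕ²/nₕ with Wₕ = Nₕ/N, N = 46683.
East: Wₕ = 0.33063428; term = 0.33063428²·(1 − 0.23569809)·35.83/3638 = 8.2289574 × 10^-4.
South: Wₕ = 0.26954137; term = 0.26954137²·(1 − 0.05356433)·53/674 = 0.0054070197.
Central: Wₕ = 0.39423345; term = 0.39423345²·(1 − 0.07107151)·23.9/1308 = 0.0026380278.
West: Wₕ = 0.00559090; term = 0.00559090²·(1 − 0.10344828)·40.99/27 = 4.2545438 × 10^-5.
Sum = 0.0089104887.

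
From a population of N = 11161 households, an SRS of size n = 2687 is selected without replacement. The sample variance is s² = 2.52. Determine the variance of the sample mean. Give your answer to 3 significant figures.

7.12 × 10^-4

Under SRS without replacement, Var(ȳ) = (1 − f)·s²/n with f = n/N = 2687/11161 = 0.24074904.
Var(ȳ) = (1 − 0.24074904)·2.52/2687 = 0.75925096·9.378489 × 10^-4 = 7.1206268 × 10^-4.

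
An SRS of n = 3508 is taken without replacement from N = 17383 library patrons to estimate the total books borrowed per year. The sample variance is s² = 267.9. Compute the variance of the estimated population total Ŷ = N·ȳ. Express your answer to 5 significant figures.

Var(Ŷ) = N²·Var(ȳ) = N²·(1 − n/N)·s²/n.
f = 3508/17383 = 0.20180636; Var(ȳ) = 0.79819364·267.9/3508 = 0.060956692.
Var(Ŷ) = 17383² · 0.060956692 = 1.8419204 × 10^7.

1.8419 × 10^7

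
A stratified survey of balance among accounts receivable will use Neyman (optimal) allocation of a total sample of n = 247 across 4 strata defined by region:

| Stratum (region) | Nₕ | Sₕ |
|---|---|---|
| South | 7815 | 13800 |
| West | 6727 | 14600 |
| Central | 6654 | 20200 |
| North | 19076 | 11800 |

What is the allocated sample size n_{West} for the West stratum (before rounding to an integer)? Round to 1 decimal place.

42.9

Neyman allocation: nₕ = n·NₕSₕ / Σⱼ NⱼSⱼ.
Σ NⱼSⱼ = 7815·13800 + 6727·14600 + 6654·20200 + 19076·11800 = 5.655688 × 10^8.
n_{West} = 247·6727·14600 / (5.655688 × 10^8) = 42.9.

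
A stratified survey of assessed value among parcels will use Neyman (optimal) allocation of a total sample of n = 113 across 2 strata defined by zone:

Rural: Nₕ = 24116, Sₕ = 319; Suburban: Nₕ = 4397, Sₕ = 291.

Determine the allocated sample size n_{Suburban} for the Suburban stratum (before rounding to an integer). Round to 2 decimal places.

Neyman allocation: nₕ = n·NₕSₕ / Σⱼ NⱼSⱼ.
Σ NⱼSⱼ = 24116·319 + 4397·291 = 8.972531 × 10^6.
n_{Suburban} = 113·4397·291 / (8.972531 × 10^6) = 16.11.

16.11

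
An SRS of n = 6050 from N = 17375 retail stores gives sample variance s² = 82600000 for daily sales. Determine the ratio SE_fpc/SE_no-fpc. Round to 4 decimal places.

f = n/N = 6050/17375 = 0.34820144.
SE_no-fpc = √(s²/n) = 116.84559; SE_fpc = √((1−f)s²/n) = 94.334171.
Ratio = √(1−f) = 0.80734042.

0.8073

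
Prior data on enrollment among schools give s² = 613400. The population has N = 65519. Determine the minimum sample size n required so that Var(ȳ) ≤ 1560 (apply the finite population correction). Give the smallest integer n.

Without fpc, n₀ = s²/D = 613400/1560 = 393.2051.
With fpc, (1 − n/N)·s²/n ≤ D requires n ≥ n₀/(1 + n₀/N) = 393.2051/(1 + 393.2051/65519) = 390.8594.
Rounding up, n = 391.

391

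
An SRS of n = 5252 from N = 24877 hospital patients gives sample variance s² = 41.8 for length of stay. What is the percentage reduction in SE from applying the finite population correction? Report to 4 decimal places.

11.1810

f = n/N = 5252/24877 = 0.21111870.
SE_no-fpc = √(s²/n) = 0.089212515; SE_fpc = √((1−f)s²/n) = 0.079237655.
Ratio = √(1−f) = 0.88818990. Reduction = 100·(1 − 0.88818990) = 11.1810%.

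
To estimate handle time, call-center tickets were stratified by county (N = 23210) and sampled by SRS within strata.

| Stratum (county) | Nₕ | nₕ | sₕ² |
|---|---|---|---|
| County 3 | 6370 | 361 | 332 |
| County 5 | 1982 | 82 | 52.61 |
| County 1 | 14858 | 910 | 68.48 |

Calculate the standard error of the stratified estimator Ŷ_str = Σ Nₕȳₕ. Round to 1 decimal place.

Var(Ŷ_str) = Σₕ Nₕ²(1 − fₕ)sₕ²/nₕ.
County 3: 6370²·(1 − 361/6370)·332/361 = 3.520242 × 10^7.
County 5: 1982²·(1 − 82/1982)·52.61/82 = 2.4160822 × 10^6.
County 1: 14858²·(1 − 910/14858)·68.48/910 = 1.5595333 × 10^7.
Sum = 5.3213835 × 10^7.
SE = √(5.3213835 × 10^7) = 7294.8.

7294.8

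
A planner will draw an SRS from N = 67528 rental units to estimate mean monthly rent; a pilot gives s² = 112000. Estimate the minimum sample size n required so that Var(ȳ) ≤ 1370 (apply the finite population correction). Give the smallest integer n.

Without fpc, n₀ = s²/D = 112000/1370 = 81.7518.
With fpc, (1 − n/N)·s²/n ≤ D requires n ≥ n₀/(1 + n₀/N) = 81.7518/(1 + 81.7518/67528) = 81.6529.
Rounding up, n = 82.

82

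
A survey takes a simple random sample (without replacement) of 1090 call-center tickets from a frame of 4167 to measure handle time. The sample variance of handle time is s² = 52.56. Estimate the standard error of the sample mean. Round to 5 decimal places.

0.18870

Under SRS without replacement, Var(ȳ) = (1 − f)·s²/n with f = n/N = 1090/4167 = 0.26157907.
Var(ȳ) = (1 − 0.26157907)·52.56/1090 = 0.73842093·0.048220183 = 0.035606793.
SE(ȳ) = √(0.035606793) = 0.18870.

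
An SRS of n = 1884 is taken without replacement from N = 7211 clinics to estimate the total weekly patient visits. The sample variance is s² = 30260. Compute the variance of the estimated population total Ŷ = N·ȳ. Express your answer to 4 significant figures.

6.170 × 10^8

Var(Ŷ) = N²·Var(ȳ) = N²·(1 − n/N)·s²/n.
f = 1884/7211 = 0.26126751; Var(ȳ) = 0.73873249·30260/1884 = 11.865204.
Var(Ŷ) = 7211² · 11.865204 = 6.1697306 × 10^8.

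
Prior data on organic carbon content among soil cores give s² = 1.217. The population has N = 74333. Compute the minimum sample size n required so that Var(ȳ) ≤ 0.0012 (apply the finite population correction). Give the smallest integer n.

1001

Without fpc, n₀ = s²/D = 1.217/0.0012 = 1014.1667.
With fpc, (1 − n/N)·s²/n ≤ D requires n ≥ n₀/(1 + n₀/N) = 1014.1667/(1 + 1014.1667/74333) = 1000.5161.
Rounding up, n = 1001.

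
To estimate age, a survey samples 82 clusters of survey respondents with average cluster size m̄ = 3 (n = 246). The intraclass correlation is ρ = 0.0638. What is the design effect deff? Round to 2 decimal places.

1.13

deff = 1 + (3 − 1)·0.0638 = 1 + 0.1276 = 1.1276.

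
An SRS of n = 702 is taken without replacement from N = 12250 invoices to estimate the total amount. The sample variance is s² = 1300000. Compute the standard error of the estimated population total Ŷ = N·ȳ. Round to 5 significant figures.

Var(Ŷ) = N²·Var(ȳ) = N²·(1 − n/N)·s²/n.
f = 702/12250 = 0.05730612; Var(ȳ) = 0.94269388·1300000/702 = 1745.7294.
Var(Ŷ) = 12250² · 1745.7294 = 2.6196852 × 10^11.
SE(Ŷ) = √(2.6196852 × 10^11) = 511830.

511830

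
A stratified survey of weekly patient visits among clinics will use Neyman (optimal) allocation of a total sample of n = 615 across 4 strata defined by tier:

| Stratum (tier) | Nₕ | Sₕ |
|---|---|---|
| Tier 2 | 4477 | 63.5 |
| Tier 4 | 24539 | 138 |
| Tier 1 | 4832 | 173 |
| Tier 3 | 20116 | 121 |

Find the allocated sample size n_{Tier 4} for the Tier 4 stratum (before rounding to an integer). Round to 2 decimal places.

Neyman allocation: nₕ = n·NₕSₕ / Σⱼ NⱼSⱼ.
Σ NⱼSⱼ = 4477·63.5 + 24539·138 + 4832·173 + 20116·121 = 6.9406435 × 10^6.
n_{Tier 4} = 615·24539·138 / (6.9406435 × 10^6) = 300.06.

300.06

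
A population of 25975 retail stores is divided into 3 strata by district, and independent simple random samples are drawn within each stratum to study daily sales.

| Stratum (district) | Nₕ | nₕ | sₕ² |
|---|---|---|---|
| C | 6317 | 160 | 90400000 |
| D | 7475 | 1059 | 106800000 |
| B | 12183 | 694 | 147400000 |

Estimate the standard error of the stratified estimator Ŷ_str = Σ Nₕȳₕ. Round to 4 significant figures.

Var(Ŷ_str) = Σₕ Nₕ²(1 − fₕ)sₕ²/nₕ.
C: 6317²·(1 − 160/6317)·90400000/160 = 2.1974979 × 10^13.
D: 7475²·(1 − 1059/7475)·106800000/1059 = 4.8367189 × 10^12.
B: 12183²·(1 − 694/12183)·147400000/694 = 2.9728602 × 10^13.
Sum = 5.65403 × 10^13.
SE = √(5.65403 × 10^13) = 7.519 × 10^6.

7.519 × 10^6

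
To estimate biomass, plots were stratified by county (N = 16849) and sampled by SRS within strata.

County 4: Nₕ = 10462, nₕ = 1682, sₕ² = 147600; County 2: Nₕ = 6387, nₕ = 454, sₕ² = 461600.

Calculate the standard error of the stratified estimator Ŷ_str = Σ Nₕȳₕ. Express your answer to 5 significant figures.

Var(Ŷ_str) = Σₕ Nₕ²(1 − fₕ)sₕ²/nₕ.
County 4: 10462²·(1 − 1682/10462)·147600/1682 = 8.0606413 × 10^9.
County 2: 6387²·(1 − 454/6387)·461600/454 = 3.8528421 × 10^10.
Sum = 4.6589062 × 10^10.
SE = √(4.6589062 × 10^10) = 215840.

215840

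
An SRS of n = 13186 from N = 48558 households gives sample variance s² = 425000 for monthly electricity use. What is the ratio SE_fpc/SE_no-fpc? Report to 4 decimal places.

f = n/N = 13186/48558 = 0.27155155.
SE_no-fpc = √(s²/n) = 5.6772488; SE_fpc = √((1−f)s²/n) = 4.845486.
Ratio = √(1−f) = 0.85349192.

0.8535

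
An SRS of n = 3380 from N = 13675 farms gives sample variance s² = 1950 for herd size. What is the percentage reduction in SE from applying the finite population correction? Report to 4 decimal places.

13.2340

f = n/N = 3380/13675 = 0.24716636.
SE_no-fpc = √(s²/n) = 0.75955453; SE_fpc = √((1−f)s²/n) = 0.65903498.
Ratio = √(1−f) = 0.86765986. Reduction = 100·(1 − 0.86765986) = 13.2340%.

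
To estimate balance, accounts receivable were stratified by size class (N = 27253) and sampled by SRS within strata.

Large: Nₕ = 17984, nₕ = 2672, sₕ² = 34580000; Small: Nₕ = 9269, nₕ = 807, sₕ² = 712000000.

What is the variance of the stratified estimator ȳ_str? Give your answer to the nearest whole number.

Var(ȳ_str) = Σₕ Wₕ²(1 − fₕ)sₕ²/nₕ with Wₕ = Nₕ/N, N = 27253.
Large: Wₕ = 0.65989065; term = 0.65989065²·(1 − 0.14857651)·34580000/2672 = 4798.1975.
Small: Wₕ = 0.34010935; term = 0.34010935²·(1 − 0.08706441)·712000000/807 = 93171.638.
Sum = 97969.836.

97970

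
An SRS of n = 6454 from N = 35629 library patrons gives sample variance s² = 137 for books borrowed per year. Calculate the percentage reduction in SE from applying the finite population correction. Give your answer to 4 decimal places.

9.5094

f = n/N = 6454/35629 = 0.18114457.
SE_no-fpc = √(s²/n) = 0.14569539; SE_fpc = √((1−f)s²/n) = 0.13184068.
Ratio = √(1−f) = 0.90490631. Reduction = 100·(1 − 0.90490631) = 9.5094%.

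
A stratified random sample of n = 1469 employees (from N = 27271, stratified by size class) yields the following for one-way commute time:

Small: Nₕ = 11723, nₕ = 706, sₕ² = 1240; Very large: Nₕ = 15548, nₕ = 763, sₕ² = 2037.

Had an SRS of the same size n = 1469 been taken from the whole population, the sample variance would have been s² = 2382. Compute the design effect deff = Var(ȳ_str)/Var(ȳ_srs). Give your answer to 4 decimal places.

0.7367

Var(ȳ_str) = Σ Wₕ²(1−fₕ)sₕ²/nₕ with Wₕ = Nₕ/27271:
  Small: (11723/27271)²·(1−706/11723)·1240/706 = 0.30501203
  Very large: (15548/27271)²·(1−763/15548)·2037/763 = 0.82520191
  → Var(ȳ_str) = 1.1302139.
Var(ȳ_srs) = (1 − 1469/27271)·2382/1469 = 1.5341657.
deff = 1.1302139 / 1.5341657 = 0.7367.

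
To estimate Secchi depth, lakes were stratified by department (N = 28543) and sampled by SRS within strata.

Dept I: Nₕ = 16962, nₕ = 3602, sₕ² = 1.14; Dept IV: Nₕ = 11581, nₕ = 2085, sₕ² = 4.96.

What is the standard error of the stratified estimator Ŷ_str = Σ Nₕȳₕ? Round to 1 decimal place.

Var(Ŷ_str) = Σₕ Nₕ²(1 − fₕ)sₕ²/nₕ.
Dept I: 16962²·(1 − 3602/16962)·1.14/3602 = 71720.723.
Dept IV: 11581²·(1 − 2085/11581)·4.96/2085 = 261614.85.
Sum = 333335.57.
SE = √(333335.57) = 577.4.

577.4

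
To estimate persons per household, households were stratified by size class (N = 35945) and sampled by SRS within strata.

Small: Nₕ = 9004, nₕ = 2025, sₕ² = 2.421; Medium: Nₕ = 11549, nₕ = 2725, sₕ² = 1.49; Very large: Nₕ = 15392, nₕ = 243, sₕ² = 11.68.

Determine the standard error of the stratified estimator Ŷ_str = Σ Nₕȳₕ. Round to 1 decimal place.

Var(Ŷ_str) = Σₕ Nₕ²(1 − fₕ)sₕ²/nₕ.
Small: 9004²·(1 − 2025/9004)·2.421/2025 = 75127.415.
Medium: 11549²·(1 − 2725/11549)·1.49/2725 = 55722.378.
Very large: 15392²·(1 − 243/15392)·11.68/243 = 1.1207677 × 10^7.
Sum = 1.1338527 × 10^7.
SE = √(1.1338527 × 10^7) = 3367.3.

3367.3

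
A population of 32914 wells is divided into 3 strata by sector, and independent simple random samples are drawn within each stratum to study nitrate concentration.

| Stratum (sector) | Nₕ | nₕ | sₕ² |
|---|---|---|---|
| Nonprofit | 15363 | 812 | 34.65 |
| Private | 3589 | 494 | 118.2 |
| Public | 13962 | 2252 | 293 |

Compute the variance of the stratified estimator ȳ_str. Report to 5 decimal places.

Var(ȳ_str) = Σₕ Wₕ²(1 − fₕ)sₕ²/nₕ with Wₕ = Nₕ/N, N = 32914.
Nonprofit: Wₕ = 0.46676186; term = 0.46676186²·(1 − 0.05285426)·34.65/812 = 0.0088055148.
Private: Wₕ = 0.10904175; term = 0.10904175²·(1 − 0.13764280)·118.2/494 = 0.0024533715.
Public: Wₕ = 0.42419639; term = 0.42419639²·(1 − 0.16129494)·293/2252 = 0.019635521.
Sum = 0.030894407.

0.03089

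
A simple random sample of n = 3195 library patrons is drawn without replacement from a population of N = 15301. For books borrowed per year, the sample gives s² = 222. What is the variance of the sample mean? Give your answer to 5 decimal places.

0.05497

Under SRS without replacement, Var(ȳ) = (1 − f)·s²/n with f = n/N = 3195/15301 = 0.20880988.
Var(ȳ) = (1 − 0.20880988)·222/3195 = 0.79119012·0.069483568 = 0.054974712.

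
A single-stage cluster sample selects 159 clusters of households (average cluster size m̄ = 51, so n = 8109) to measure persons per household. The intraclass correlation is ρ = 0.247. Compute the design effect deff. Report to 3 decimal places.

13.350

deff = 1 + (51 − 1)·0.247 = 1 + 12.35 = 13.35.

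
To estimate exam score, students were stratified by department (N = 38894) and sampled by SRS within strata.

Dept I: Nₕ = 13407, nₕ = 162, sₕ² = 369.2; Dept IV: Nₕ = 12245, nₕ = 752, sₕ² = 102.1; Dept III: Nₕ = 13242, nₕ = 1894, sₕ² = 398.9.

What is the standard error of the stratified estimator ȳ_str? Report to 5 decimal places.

0.54871

Var(ȳ_str) = Σₕ Wₕ²(1 − fₕ)sₕ²/nₕ with Wₕ = Nₕ/N, N = 38894.
Dept I: Wₕ = 0.34470612; term = 0.34470612²·(1 − 0.01208324)·369.2/162 = 0.2675254.
Dept IV: Wₕ = 0.31483005; term = 0.31483005²·(1 − 0.06141282)·102.1/752 = 0.012630917.
Dept III: Wₕ = 0.34046382; term = 0.34046382²·(1 − 0.14302975)·398.9/1894 = 0.020921449.
Sum = 0.30107777.
SE = √(0.30107777) = 0.54871.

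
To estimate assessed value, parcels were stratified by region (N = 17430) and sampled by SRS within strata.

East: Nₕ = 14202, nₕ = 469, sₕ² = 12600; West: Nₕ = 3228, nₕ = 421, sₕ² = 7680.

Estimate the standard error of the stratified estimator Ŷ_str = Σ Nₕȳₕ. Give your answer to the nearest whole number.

Var(Ŷ_str) = Σₕ Nₕ²(1 − fₕ)sₕ²/nₕ.
East: 14202²·(1 − 469/14202)·12600/469 = 5.2397749 × 10^9.
West: 3228²·(1 − 421/3228)·7680/421 = 1.6529323 × 10^8.
Sum = 5.4050681 × 10^9.
SE = √(5.4050681 × 10^9) = 73519.

73519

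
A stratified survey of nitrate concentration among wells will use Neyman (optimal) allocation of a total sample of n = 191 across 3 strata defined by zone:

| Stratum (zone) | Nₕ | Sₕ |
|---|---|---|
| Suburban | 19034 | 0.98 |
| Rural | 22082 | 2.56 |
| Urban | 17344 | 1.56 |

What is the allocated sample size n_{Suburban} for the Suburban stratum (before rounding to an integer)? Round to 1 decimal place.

Neyman allocation: nₕ = n·NₕSₕ / Σⱼ NⱼSⱼ.
Σ NⱼSⱼ = 19034·0.98 + 22082·2.56 + 17344·1.56 = 102239.88.
n_{Suburban} = 191·19034·0.98 / 102239.88 = 34.8.

34.8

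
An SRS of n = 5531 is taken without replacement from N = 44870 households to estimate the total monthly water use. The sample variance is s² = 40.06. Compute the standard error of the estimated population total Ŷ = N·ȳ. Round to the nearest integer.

3576

Var(Ŷ) = N²·Var(ȳ) = N²·(1 − n/N)·s²/n.
f = 5531/44870 = 0.12326722; Var(ȳ) = 0.87673278·40.06/5531 = 0.0063500118.
Var(Ŷ) = 44870² · 0.0063500118 = 1.2784586 × 10^7.
SE(Ŷ) = √(1.2784586 × 10^7) = 3576.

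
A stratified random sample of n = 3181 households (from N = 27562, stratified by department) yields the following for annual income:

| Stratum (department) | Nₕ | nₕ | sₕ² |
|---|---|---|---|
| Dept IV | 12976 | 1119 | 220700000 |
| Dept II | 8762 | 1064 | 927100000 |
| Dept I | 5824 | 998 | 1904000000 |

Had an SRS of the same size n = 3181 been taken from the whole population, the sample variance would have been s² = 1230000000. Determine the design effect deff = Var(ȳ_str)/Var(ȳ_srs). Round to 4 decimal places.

0.5493

Var(ȳ_str) = Σ Wₕ²(1−fₕ)sₕ²/nₕ with Wₕ = Nₕ/27562:
  Dept IV: (12976/27562)²·(1−1119/12976)·220700000/1119 = 39945.37
  Dept II: (8762/27562)²·(1−1064/8762)·927100000/1064 = 77365.022
  Dept I: (5824/27562)²·(1−998/5824)·1904000000/998 = 70586.822
  → Var(ȳ_str) = 187897.21.
Var(ȳ_srs) = (1 − 3181/27562)·1230000000/3181 = 342044.2.
deff = 187897.21 / 342044.2 = 0.5493.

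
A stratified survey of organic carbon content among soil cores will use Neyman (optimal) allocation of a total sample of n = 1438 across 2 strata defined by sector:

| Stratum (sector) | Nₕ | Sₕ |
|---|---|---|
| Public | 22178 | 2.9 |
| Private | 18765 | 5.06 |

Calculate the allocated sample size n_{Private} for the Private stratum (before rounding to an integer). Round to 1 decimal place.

857.3

Neyman allocation: nₕ = n·NₕSₕ / Σⱼ NⱼSⱼ.
Σ NⱼSⱼ = 22178·2.9 + 18765·5.06 = 159267.1.
n_{Private} = 1438·18765·5.06 / 159267.1 = 857.3.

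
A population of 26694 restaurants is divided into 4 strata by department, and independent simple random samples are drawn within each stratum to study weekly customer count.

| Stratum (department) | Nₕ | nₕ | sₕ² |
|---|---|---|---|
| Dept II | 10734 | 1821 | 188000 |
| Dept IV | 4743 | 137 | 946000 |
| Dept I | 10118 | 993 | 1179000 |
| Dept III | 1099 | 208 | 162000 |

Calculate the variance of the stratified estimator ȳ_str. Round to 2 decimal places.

Var(ȳ_str) = Σₕ Wₕ²(1 − fₕ)sₕ²/nₕ with Wₕ = Nₕ/N, N = 26694.
Dept II: Wₕ = 0.40211283; term = 0.40211283²·(1 − 0.16964785)·188000/1821 = 13.861368.
Dept IV: Wₕ = 0.17768038; term = 0.17768038²·(1 − 0.02888467)·946000/137 = 211.69974.
Dept I: Wₕ = 0.37903649; term = 0.37903649²·(1 − 0.09814193)·1179000/993 = 153.83841.
Dept III: Wₕ = 0.04117030; term = 0.04117030²·(1 − 0.18926297)·162000/208 = 1.0702858.
Sum = 380.4698.

380.47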